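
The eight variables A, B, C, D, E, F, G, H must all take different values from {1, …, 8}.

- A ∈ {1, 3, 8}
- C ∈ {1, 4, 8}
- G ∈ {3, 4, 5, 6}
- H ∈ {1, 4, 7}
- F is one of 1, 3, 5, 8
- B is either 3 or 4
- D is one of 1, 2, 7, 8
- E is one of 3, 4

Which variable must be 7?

H

The 8 variables together cover exactly {1, 2, 3, 4, 5, 6, 7, 8} — 8 values for 8 variables — and 2 appears only in D's list, so D = 2.
The 7 still-open variables together cover exactly {1, 3, 4, 5, 6, 7, 8} — 7 values for 7 variables — and 6 appears only in G's list, so G = 6.
Among the 6 still-open variables, 5 fits only F (and all 6 values in {1, 3, 4, 5, 7, 8} must be used), so F = 5.
The 5 still-open variables draw from only 5 values {1, 3, 4, 7, 8}, so each is used; only H can be 7, hence H = 7.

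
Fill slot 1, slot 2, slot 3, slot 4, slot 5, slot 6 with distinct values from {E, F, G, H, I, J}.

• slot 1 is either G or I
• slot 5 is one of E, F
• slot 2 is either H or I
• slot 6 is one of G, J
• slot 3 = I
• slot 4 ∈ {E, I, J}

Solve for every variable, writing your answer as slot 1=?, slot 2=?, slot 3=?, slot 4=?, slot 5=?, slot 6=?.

slot 1=G, slot 2=H, slot 3=I, slot 4=E, slot 5=F, slot 6=J

slot 3's domain is down to {I}, so slot 3 = I. Strike I from slot 1, slot 2, slot 4.
slot 1 has just one choice, so slot 1 = G. Eliminate G elsewhere: slot 6.
slot 2 has just one choice, so slot 2 = H.
slot 6 must be J (only option left). Remove J from slot 4.
slot 4's domain is down to {E}, so slot 4 = E. Eliminate E elsewhere: slot 5.
That leaves slot 5 = F.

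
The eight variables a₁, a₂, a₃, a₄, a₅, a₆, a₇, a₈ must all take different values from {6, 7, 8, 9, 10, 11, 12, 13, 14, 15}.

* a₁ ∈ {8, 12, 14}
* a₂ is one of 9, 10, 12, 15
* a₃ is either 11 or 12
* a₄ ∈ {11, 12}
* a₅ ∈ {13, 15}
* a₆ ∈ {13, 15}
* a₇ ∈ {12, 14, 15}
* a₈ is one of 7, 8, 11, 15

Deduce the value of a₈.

a₃ and a₄ share exactly the 2 values {11, 12}; by pigeonhole those values go to them, so strike 11, 12 from a₁, a₂, a₇, a₈.
a₅ and a₆ between them cover only {13, 15} — a naked pair. Remove those values from a₂, a₇, a₈.
a₇'s domain is down to {14}, so a₇ = 14. Eliminate 14 elsewhere: a₁.
a₁ has just one choice, so a₁ = 8. So a₈ can't be 8.
So a₈ = 7.

7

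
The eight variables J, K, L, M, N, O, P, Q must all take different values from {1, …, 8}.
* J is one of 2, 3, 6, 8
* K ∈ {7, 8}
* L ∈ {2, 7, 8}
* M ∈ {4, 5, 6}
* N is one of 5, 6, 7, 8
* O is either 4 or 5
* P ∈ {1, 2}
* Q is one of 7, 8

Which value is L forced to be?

The 8 variables together cover exactly {1, 2, 3, 4, 5, 6, 7, 8} — 8 values for 8 variables — and 1 appears only in P's list, so P = 1.
Among the 7 still-open variables, 3 fits only J (and all 7 values in {2, 3, 4, 5, 6, 7, 8} must be used), so J = 3.
The 6 still-open variables draw from only 6 values {2, 4, 5, 6, 7, 8}, so each is used; only L can be 2, hence L = 2.

2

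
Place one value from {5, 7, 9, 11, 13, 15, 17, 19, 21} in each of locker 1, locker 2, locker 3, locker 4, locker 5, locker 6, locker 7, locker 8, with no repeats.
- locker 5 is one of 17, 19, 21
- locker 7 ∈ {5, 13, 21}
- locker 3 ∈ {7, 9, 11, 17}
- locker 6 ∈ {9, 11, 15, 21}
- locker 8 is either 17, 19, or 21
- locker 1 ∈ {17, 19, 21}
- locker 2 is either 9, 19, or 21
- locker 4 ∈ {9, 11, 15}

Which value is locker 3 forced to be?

7

locker 1, locker 5, locker 8 between them cover only {17, 19, 21} — a naked triple. Remove those values from locker 2, locker 3, locker 6, locker 7.
That leaves locker 2 = 9. Remove 9 from locker 3, locker 4, locker 6.
locker 4 and locker 6 between them cover only {11, 15} — a naked pair. Remove those values from locker 3.
So locker 3 = 7.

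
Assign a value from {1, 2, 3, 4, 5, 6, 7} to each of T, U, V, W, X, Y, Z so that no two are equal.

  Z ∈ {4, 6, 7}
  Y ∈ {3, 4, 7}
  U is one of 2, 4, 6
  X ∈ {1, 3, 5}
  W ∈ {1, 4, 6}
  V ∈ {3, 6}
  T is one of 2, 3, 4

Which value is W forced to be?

Among the 7 variables, 5 fits only X (and all 7 values in {1, 2, 3, 4, 5, 6, 7} must be used), so X = 5.
Among the 6 still-open variables, 1 fits only W (and all 6 values in {1, 2, 3, 4, 6, 7} must be used), so W = 1.

1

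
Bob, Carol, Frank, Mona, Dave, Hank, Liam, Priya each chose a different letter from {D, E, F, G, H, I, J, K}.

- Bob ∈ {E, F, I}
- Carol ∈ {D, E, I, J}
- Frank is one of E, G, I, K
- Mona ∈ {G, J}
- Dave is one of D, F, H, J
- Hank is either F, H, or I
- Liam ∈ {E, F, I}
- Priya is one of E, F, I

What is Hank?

H

The 8 variables together cover exactly {D, E, F, G, H, I, J, K} — 8 values for 8 variables — and K appears only in Frank's list, so Frank = K.
The 7 still-open variables together cover exactly {D, E, F, G, H, I, J} — 7 values for 7 variables — and G appears only in Mona's list, so Mona = G.
Bob, Liam, Priya between them cover only {E, F, I} — a naked triple. Remove those values from Carol, Dave, Hank.
So Hank = H.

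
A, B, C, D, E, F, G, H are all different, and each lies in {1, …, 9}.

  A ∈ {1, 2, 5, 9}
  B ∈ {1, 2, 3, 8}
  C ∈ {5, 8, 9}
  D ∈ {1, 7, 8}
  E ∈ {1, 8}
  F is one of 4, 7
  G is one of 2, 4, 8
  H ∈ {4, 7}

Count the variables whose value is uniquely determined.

2

The 8 variables together cover exactly {1, 2, 3, 4, 5, 7, 8, 9} — 8 values for 8 variables — and 3 appears only in B's list, so B = 3.
F and H between them cover only {4, 7} — a naked pair. Remove those values from D, G.
The 2 variables D and E are confined to {1, 8}, which locks those values in; drop them from A, C, G.
That leaves G = 2. So A can't be 2.
Determined: B=3, G=2. The other variables each still have more than one consistent value. That makes 2.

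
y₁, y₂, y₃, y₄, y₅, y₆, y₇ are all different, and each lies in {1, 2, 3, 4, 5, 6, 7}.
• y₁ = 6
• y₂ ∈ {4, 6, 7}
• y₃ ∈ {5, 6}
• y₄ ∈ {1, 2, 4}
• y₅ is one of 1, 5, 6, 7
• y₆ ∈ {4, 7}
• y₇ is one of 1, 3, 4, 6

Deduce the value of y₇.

y₁ has just one choice, so y₁ = 6. Strike 6 from y₂, y₃, y₅, y₇.
y₃ has just one choice, so y₃ = 5. Eliminate 5 elsewhere: y₅.
The 5 still-open variables draw from only 5 values {1, 2, 3, 4, 7}, so each is used; only y₄ can be 2, hence y₄ = 2.
The 4 still-open variables together cover exactly {1, 3, 4, 7} — 4 values for 4 variables — and 3 appears only in y₇'s list, so y₇ = 3.

3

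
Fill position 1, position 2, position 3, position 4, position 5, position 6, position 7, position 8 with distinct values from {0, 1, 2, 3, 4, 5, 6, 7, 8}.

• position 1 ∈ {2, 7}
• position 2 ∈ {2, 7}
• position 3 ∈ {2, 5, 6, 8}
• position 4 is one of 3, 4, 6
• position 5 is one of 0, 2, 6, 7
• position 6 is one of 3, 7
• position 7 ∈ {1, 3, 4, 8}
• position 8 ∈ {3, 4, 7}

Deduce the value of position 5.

position 1 and position 2 between them cover only {2, 7} — a naked pair. Remove those values from position 3, position 5, position 6, position 8.
position 6's domain is down to {3}, so position 6 = 3. Strike 3 from position 4, position 7, position 8.
position 8 has just one choice, so position 8 = 4. Remove 4 from position 4, position 7.
position 4's domain is down to {6}, so position 4 = 6. So position 3, position 5 can't be 6.
So position 5 = 0.

0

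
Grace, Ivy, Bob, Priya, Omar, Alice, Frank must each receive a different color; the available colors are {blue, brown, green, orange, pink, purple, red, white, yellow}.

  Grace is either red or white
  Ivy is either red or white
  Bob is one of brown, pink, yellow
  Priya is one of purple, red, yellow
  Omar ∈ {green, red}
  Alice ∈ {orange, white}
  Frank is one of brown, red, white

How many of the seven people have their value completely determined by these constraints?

3

Grace and Ivy share exactly the 2 values {red, white}; by pigeonhole those values go to them, so strike red, white from Priya, Omar, Alice, Frank.
Omar has just one choice, so Omar = green.
That leaves Alice = orange.
Frank has just one choice, so Frank = brown. So Bob can't be brown.
Determined: Omar=green, Alice=orange, Frank=brown. The other people each still have more than one consistent value. That makes 3.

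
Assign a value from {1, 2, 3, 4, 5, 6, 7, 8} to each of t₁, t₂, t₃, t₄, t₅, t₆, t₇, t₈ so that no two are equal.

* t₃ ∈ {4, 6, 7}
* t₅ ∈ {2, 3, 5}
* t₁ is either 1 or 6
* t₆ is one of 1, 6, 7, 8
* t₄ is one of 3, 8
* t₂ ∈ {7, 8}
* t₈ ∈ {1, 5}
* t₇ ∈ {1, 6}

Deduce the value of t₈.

The 8 variables draw from only 8 values {1, 2, 3, 4, 5, 6, 7, 8}, so each is used; only t₅ can be 2, hence t₅ = 2.
The 7 still-open variables together cover exactly {1, 3, 4, 5, 6, 7, 8} — 7 values for 7 variables — and 3 appears only in t₄'s list, so t₄ = 3.
The 6 still-open variables together cover exactly {1, 4, 5, 6, 7, 8} — 6 values for 6 variables — and 4 appears only in t₃'s list, so t₃ = 4.
The 5 still-open variables draw from only 5 values {1, 5, 6, 7, 8}, so each is used; only t₈ can be 5, hence t₈ = 5.

5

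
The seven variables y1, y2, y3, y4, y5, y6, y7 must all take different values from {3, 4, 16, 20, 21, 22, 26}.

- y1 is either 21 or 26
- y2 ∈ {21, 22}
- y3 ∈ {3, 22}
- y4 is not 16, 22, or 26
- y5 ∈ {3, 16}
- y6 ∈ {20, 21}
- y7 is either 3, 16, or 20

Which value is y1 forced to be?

26

The 7 variables draw from only 7 values {3, 4, 16, 20, 21, 22, 26}, so each is used; only y4 can be 4, hence y4 = 4.
Among the 6 still-open variables, 26 fits only y1 (and all 6 values in {3, 16, 20, 21, 22, 26} must be used), so y1 = 26.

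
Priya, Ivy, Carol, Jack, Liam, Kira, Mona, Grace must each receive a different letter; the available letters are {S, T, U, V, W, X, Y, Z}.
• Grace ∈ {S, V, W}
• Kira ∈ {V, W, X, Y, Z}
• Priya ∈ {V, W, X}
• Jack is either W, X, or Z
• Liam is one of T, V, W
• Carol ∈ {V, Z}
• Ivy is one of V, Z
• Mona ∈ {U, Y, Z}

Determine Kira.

Y

The 8 variables together cover exactly {S, T, U, V, W, X, Y, Z} — 8 values for 8 variables — and S appears only in Grace's list, so Grace = S.
The 7 still-open variables draw from only 7 values {T, U, V, W, X, Y, Z}, so each is used; only Liam can be T, hence Liam = T.
The 6 still-open variables together cover exactly {U, V, W, X, Y, Z} — 6 values for 6 variables — and U appears only in Mona's list, so Mona = U.
The 5 still-open variables draw from only 5 values {V, W, X, Y, Z}, so each is used; only Kira can be Y, hence Kira = Y.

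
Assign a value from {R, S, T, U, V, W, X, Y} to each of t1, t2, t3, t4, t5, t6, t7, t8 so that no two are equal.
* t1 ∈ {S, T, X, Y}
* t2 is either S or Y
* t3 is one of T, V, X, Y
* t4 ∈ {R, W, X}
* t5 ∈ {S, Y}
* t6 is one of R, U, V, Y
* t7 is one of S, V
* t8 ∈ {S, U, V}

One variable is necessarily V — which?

t7

Among the 8 variables, W fits only t4 (and all 8 values in {R, S, T, U, V, W, X, Y} must be used), so t4 = W.
Among the 7 still-open variables, R fits only t6 (and all 7 values in {R, S, T, U, V, X, Y} must be used), so t6 = R.
The 6 still-open variables draw from only 6 values {S, T, U, V, X, Y}, so each is used; only t8 can be U, hence t8 = U.
The 2 variables t2 and t5 are confined to {S, Y}, which locks those values in; drop them from t1, t3, t7.
So V goes to t7.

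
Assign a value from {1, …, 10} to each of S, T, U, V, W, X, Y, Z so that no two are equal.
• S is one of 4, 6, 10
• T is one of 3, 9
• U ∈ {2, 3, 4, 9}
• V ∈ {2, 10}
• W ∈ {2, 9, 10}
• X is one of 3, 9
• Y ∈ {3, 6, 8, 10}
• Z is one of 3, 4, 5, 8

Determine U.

4

Among the 8 variables, 5 fits only Z (and all 8 values in {2, 3, 4, 5, 6, 8, 9, 10} must be used), so Z = 5.
The 7 still-open variables draw from only 7 values {2, 3, 4, 6, 8, 9, 10}, so each is used; only Y can be 8, hence Y = 8.
The 6 still-open variables draw from only 6 values {2, 3, 4, 6, 9, 10}, so each is used; only S can be 6, hence S = 6.
The 5 still-open variables together cover exactly {2, 3, 4, 9, 10} — 5 values for 5 variables — and 4 appears only in U's list, so U = 4.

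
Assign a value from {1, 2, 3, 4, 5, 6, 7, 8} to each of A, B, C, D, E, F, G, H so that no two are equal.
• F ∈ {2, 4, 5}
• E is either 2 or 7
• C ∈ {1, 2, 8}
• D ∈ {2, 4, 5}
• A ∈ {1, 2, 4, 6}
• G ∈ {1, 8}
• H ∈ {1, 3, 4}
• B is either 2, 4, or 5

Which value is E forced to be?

The 8 variables draw from only 8 values {1, 2, 3, 4, 5, 6, 7, 8}, so each is used; only H can be 3, hence H = 3.
Among the 7 still-open variables, 6 fits only A (and all 7 values in {1, 2, 4, 5, 6, 7, 8} must be used), so A = 6.
The 6 still-open variables draw from only 6 values {1, 2, 4, 5, 7, 8}, so each is used; only E can be 7, hence E = 7.

7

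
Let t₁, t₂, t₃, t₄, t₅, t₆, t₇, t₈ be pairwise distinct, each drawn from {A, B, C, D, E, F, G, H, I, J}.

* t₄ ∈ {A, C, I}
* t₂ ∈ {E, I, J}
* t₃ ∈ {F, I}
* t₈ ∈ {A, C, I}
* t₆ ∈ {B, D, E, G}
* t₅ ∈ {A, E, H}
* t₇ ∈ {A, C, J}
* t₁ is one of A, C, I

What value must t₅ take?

t₁, t₄, t₈ between them cover only {A, C, I} — a naked triple. Remove those values from t₂, t₃, t₅, t₇.
t₃ must be F (only option left).
That leaves t₇ = J. Eliminate J elsewhere: t₂.
t₂ has just one choice, so t₂ = E. So t₅, t₆ can't be E.
So t₅ = H.

H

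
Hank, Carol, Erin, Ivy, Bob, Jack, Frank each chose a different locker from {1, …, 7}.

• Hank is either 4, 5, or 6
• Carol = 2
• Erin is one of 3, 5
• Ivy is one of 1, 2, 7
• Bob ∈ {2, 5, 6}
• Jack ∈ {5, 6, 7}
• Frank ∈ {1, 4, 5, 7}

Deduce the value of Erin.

3

Carol has just one choice, so Carol = 2. Remove 2 from Ivy, Bob.
The 6 still-open variables together cover exactly {1, 3, 4, 5, 6, 7} — 6 values for 6 variables — and 3 appears only in Erin's list, so Erin = 3.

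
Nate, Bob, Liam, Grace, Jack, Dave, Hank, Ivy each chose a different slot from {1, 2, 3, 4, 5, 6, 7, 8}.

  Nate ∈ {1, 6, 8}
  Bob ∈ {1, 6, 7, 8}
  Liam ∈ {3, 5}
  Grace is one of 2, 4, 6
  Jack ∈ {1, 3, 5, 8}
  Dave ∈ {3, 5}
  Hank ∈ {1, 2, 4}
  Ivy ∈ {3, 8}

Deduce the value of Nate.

6

The 8 variables together cover exactly {1, 2, 3, 4, 5, 6, 7, 8} — 8 values for 8 variables — and 7 appears only in Bob's list, so Bob = 7.
The 2 variables Liam and Dave are confined to {3, 5}, which locks those values in; drop them from Jack, Ivy.
Ivy has just one choice, so Ivy = 8. Remove 8 from Nate, Jack.
Jack must be 1 (only option left). Strike 1 from Nate, Hank.
So Nate = 6.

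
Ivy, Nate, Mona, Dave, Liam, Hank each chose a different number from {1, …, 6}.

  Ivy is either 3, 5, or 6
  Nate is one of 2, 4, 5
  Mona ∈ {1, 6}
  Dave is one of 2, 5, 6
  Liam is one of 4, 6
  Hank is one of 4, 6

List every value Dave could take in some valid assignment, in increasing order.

The 6 variables draw from only 6 values {1, 2, 3, 4, 5, 6}, so each is used; only Mona can be 1, hence Mona = 1.
Among the 5 still-open variables, 3 fits only Ivy (and all 5 values in {2, 3, 4, 5, 6} must be used), so Ivy = 3.
Liam and Hank between them cover only {4, 6} — a naked pair. Remove those values from Nate, Dave.
No further eliminations apply; Dave can still be any of 2, 5.

2, 5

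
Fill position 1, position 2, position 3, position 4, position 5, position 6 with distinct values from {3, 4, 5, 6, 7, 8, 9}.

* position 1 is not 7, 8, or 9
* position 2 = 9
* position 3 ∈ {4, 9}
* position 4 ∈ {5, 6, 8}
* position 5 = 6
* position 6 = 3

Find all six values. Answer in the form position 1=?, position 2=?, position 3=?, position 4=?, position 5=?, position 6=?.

position 1=5, position 2=9, position 3=4, position 4=8, position 5=6, position 6=3

position 2's domain is down to {9}, so position 2 = 9. Remove 9 from position 3.
position 3's domain is down to {4}, so position 3 = 4. So position 1 can't be 4.
position 5's domain is down to {6}, so position 5 = 6. Strike 6 from position 1, position 4.
position 6 must be 3 (only option left). Strike 3 from position 1.
position 1 has just one choice, so position 1 = 5. So position 4 can't be 5.
That leaves position 4 = 8.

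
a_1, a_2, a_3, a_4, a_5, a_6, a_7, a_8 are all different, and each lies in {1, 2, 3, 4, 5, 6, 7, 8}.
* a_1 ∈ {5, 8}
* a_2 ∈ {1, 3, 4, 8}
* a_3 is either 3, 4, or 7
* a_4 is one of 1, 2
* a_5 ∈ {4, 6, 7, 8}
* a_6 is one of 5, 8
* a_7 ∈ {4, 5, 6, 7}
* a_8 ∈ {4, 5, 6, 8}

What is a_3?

The 8 variables draw from only 8 values {1, 2, 3, 4, 5, 6, 7, 8}, so each is used; only a_4 can be 2, hence a_4 = 2.
The 7 still-open variables together cover exactly {1, 3, 4, 5, 6, 7, 8} — 7 values for 7 variables — and 1 appears only in a_2's list, so a_2 = 1.
The 6 still-open variables together cover exactly {3, 4, 5, 6, 7, 8} — 6 values for 6 variables — and 3 appears only in a_3's list, so a_3 = 3.

3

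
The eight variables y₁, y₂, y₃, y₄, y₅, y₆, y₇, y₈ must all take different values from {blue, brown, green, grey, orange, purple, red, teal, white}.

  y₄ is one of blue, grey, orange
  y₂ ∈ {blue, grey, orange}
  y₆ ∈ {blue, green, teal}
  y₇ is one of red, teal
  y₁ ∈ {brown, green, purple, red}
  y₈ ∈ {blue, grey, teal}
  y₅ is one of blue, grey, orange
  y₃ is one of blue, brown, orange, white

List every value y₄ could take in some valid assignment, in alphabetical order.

blue, grey, orange

y₂, y₄, y₅ share exactly the 3 values {blue, grey, orange}; by pigeonhole those values go to them, so strike blue, grey, orange from y₃, y₆, y₈.
That leaves y₈ = teal. Remove teal from y₆, y₇.
y₆ has just one choice, so y₆ = green. Eliminate green elsewhere: y₁.
That leaves y₇ = red. So y₁ can't be red.
No further eliminations apply; y₄ can still be any of blue, grey, orange.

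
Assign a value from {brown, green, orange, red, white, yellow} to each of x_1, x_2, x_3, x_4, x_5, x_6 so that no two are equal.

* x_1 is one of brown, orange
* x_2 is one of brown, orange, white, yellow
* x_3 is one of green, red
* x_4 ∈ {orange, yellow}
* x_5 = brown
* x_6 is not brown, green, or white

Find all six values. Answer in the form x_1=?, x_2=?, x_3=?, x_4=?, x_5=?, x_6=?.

x_1=orange, x_2=white, x_3=green, x_4=yellow, x_5=brown, x_6=red

x_5's domain is down to {brown}, so x_5 = brown. Eliminate brown elsewhere: x_1, x_2.
x_1 has just one choice, so x_1 = orange. Strike orange from x_2, x_4, x_6.
That leaves x_4 = yellow. Strike yellow from x_2, x_6.
That leaves x_6 = red. Strike red from x_3.
x_2 has just one choice, so x_2 = white.
That leaves x_3 = green.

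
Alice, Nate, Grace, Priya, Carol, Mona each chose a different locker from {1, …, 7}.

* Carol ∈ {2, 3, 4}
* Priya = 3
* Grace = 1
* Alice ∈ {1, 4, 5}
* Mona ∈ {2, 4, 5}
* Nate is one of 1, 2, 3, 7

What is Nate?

7

Grace's domain is down to {1}, so Grace = 1. Eliminate 1 elsewhere: Alice, Nate.
Priya has just one choice, so Priya = 3. So Nate, Carol can't be 3.
The 4 still-open variables draw from only 4 values {2, 4, 5, 7}, so each is used; only Nate can be 7, hence Nate = 7.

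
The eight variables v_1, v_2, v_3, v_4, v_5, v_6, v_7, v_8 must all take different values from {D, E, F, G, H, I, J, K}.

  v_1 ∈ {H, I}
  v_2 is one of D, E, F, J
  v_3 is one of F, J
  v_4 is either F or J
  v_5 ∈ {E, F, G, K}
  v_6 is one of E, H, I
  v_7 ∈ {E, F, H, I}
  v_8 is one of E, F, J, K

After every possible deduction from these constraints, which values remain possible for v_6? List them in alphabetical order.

The 8 variables draw from only 8 values {D, E, F, G, H, I, J, K}, so each is used; only v_2 can be D, hence v_2 = D.
The 7 still-open variables draw from only 7 values {E, F, G, H, I, J, K}, so each is used; only v_5 can be G, hence v_5 = G.
The 6 still-open variables draw from only 6 values {E, F, H, I, J, K}, so each is used; only v_8 can be K, hence v_8 = K.
The 2 variables v_3 and v_4 are confined to {F, J}, which locks those values in; drop them from v_7.
No further eliminations apply; v_6 can still be any of E, H, I.

E, H, I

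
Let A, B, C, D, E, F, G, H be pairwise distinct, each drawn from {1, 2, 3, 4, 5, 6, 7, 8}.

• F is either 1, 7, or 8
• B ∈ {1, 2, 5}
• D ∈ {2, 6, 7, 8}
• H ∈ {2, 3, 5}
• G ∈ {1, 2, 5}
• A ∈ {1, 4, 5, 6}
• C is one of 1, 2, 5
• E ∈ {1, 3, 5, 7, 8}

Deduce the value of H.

Among the 8 variables, 4 fits only A (and all 8 values in {1, 2, 3, 4, 5, 6, 7, 8} must be used), so A = 4.
Among the 7 still-open variables, 6 fits only D (and all 7 values in {1, 2, 3, 5, 6, 7, 8} must be used), so D = 6.
B, C, G between them cover only {1, 2, 5} — a naked triple. Remove those values from E, F, H.
So H = 3.

3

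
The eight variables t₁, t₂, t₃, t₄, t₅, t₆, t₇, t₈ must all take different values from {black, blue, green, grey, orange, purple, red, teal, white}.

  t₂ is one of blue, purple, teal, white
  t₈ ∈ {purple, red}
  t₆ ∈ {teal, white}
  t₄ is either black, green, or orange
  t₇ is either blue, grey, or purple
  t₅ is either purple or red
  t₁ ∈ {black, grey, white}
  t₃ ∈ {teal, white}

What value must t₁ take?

t₃ and t₆ between them cover only {teal, white} — a naked pair. Remove those values from t₁, t₂.
t₅ and t₈ between them cover only {purple, red} — a naked pair. Remove those values from t₂, t₇.
t₂ has just one choice, so t₂ = blue. So t₇ can't be blue.
t₇'s domain is down to {grey}, so t₇ = grey. So t₁ can't be grey.
So t₁ = black.

black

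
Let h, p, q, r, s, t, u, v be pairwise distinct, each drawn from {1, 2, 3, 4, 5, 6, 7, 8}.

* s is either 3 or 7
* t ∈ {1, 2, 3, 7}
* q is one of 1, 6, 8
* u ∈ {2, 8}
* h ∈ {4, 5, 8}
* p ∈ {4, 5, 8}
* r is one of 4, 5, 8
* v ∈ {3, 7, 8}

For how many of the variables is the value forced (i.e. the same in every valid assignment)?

3

The 8 variables draw from only 8 values {1, 2, 3, 4, 5, 6, 7, 8}, so each is used; only q can be 6, hence q = 6.
Among the 7 still-open variables, 1 fits only t (and all 7 values in {1, 2, 3, 4, 5, 7, 8} must be used), so t = 1.
The 6 still-open variables draw from only 6 values {2, 3, 4, 5, 7, 8}, so each is used; only u can be 2, hence u = 2.
The 3 variables h, p, r are confined to {4, 5, 8}, which locks those values in; drop them from v.
Determined: q=6, t=1, u=2. The other variables each still have more than one consistent value. That makes 3.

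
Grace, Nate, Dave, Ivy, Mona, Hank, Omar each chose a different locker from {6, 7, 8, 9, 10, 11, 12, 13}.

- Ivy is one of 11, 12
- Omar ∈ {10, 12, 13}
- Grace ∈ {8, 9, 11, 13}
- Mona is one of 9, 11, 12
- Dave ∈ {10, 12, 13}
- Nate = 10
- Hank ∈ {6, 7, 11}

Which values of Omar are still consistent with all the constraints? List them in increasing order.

Nate must be 10 (only option left). Remove 10 from Dave, Omar.
Dave and Omar between them cover only {12, 13} — a naked pair. Remove those values from Grace, Ivy, Mona.
Ivy's domain is down to {11}, so Ivy = 11. Strike 11 from Grace, Mona, Hank.
Mona's domain is down to {9}, so Mona = 9. Strike 9 from Grace.
Grace must be 8 (only option left).
No further eliminations apply; Omar can still be any of 12, 13.

12, 13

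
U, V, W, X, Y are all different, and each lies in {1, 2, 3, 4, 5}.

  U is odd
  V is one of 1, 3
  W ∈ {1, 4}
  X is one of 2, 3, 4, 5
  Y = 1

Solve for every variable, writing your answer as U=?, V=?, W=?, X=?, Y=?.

U=5, V=3, W=4, X=2, Y=1

Y's domain is down to {1}, so Y = 1. So U, V, W can't be 1.
V's domain is down to {3}, so V = 3. Remove 3 from U, X.
W has just one choice, so W = 4. So X can't be 4.
U's domain is down to {5}, so U = 5. Eliminate 5 elsewhere: X.
X has just one choice, so X = 2.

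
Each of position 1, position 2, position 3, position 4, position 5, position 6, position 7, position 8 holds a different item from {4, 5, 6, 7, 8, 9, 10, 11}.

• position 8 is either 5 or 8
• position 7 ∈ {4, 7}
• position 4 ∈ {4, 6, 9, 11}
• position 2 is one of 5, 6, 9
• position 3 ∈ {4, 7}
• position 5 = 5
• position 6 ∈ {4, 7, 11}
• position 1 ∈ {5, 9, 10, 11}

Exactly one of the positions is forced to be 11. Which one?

position 5 must be 5 (only option left). Strike 5 from position 1, position 2, position 8.
position 8 has just one choice, so position 8 = 8.
The 6 still-open variables draw from only 6 values {4, 6, 7, 9, 10, 11}, so each is used; only position 1 can be 10, hence position 1 = 10.
The 2 variables position 3 and position 7 are confined to {4, 7}, which locks those values in; drop them from position 4, position 6.
So 11 goes to position 6.

position 6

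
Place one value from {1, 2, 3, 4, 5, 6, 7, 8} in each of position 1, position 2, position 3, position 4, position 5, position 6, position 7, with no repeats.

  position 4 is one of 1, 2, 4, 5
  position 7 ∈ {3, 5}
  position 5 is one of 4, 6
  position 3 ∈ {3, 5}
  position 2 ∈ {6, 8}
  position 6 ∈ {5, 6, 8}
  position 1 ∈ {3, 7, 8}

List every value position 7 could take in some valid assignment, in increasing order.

3, 5

position 3 and position 7 between them cover only {3, 5} — a naked pair. Remove those values from position 1, position 4, position 6.
position 2 and position 6 between them cover only {6, 8} — a naked pair. Remove those values from position 1, position 5.
position 1 has just one choice, so position 1 = 7.
That leaves position 5 = 4. Strike 4 from position 4.
No further eliminations apply; position 7 can still be any of 3, 5.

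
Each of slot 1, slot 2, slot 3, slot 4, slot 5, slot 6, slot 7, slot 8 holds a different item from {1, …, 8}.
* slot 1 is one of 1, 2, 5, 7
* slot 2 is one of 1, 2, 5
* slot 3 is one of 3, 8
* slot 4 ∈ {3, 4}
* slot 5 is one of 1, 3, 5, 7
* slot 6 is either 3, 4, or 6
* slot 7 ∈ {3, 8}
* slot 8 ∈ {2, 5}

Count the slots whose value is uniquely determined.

The 8 variables draw from only 8 values {1, 2, 3, 4, 5, 6, 7, 8}, so each is used; only slot 6 can be 6, hence slot 6 = 6.
The 7 still-open variables together cover exactly {1, 2, 3, 4, 5, 7, 8} — 7 values for 7 variables — and 4 appears only in slot 4's list, so slot 4 = 4.
The 2 variables slot 3 and slot 7 are confined to {3, 8}, which locks those values in; drop them from slot 5.
Determined: slot 4=4, slot 6=6. The other slots each still have more than one consistent value. That makes 2.

2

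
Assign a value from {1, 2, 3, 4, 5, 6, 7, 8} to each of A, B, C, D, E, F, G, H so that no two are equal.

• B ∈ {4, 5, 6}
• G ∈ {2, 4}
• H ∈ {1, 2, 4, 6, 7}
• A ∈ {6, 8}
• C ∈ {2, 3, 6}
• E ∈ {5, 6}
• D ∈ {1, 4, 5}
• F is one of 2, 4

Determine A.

The 8 variables together cover exactly {1, 2, 3, 4, 5, 6, 7, 8} — 8 values for 8 variables — and 3 appears only in C's list, so C = 3.
Among the 7 still-open variables, 7 fits only H (and all 7 values in {1, 2, 4, 5, 6, 7, 8} must be used), so H = 7.
The 6 still-open variables draw from only 6 values {1, 2, 4, 5, 6, 8}, so each is used; only D can be 1, hence D = 1.
Among the 5 still-open variables, 8 fits only A (and all 5 values in {2, 4, 5, 6, 8} must be used), so A = 8.

8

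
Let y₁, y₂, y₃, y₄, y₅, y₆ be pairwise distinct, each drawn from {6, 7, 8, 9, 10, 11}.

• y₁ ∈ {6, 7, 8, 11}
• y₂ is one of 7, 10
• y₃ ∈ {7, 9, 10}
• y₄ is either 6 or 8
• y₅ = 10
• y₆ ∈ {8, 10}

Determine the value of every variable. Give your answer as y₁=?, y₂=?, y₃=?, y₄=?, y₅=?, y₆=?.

y₅ has just one choice, so y₅ = 10. So y₂, y₃, y₆ can't be 10.
y₆ has just one choice, so y₆ = 8. Strike 8 from y₁, y₄.
That leaves y₂ = 7. Remove 7 from y₁, y₃.
y₃ must be 9 (only option left).
y₄ must be 6 (only option left). So y₁ can't be 6.
y₁'s domain is down to {11}, so y₁ = 11.

y₁=11, y₂=7, y₃=9, y₄=6, y₅=10, y₆=8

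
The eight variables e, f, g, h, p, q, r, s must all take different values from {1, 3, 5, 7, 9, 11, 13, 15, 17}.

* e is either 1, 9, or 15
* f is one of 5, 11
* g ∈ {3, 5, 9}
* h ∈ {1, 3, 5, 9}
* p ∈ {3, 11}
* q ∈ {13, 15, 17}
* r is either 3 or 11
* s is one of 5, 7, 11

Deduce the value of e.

p and r between them cover only {3, 11} — a naked pair. Remove those values from f, g, h, s.
That leaves f = 5. Strike 5 from g, h, s.
g's domain is down to {9}, so g = 9. Remove 9 from e, h.
h has just one choice, so h = 1. Remove 1 from e.
So e = 15.

15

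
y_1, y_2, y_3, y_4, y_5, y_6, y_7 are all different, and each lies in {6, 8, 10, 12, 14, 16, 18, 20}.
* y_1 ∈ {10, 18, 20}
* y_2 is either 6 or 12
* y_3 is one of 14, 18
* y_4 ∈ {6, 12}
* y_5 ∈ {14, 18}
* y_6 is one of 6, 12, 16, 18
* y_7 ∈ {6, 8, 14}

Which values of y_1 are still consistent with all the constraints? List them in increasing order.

10, 20

The 2 variables y_2 and y_4 are confined to {6, 12}, which locks those values in; drop them from y_6, y_7.
The 2 variables y_3 and y_5 are confined to {14, 18}, which locks those values in; drop them from y_1, y_6, y_7.
y_6 has just one choice, so y_6 = 16.
y_7 must be 8 (only option left).
No further eliminations apply; y_1 can still be any of 10, 20.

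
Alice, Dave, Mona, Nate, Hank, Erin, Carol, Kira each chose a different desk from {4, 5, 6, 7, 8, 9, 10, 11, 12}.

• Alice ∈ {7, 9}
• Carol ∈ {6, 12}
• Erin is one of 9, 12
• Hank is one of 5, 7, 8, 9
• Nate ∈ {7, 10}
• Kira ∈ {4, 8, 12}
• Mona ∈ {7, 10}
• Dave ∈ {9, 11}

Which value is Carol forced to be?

The 2 variables Mona and Nate are confined to {7, 10}, which locks those values in; drop them from Alice, Hank.
That leaves Alice = 9. So Dave, Hank, Erin can't be 9.
Dave must be 11 (only option left).
Erin has just one choice, so Erin = 12. Strike 12 from Carol, Kira.
So Carol = 6.

6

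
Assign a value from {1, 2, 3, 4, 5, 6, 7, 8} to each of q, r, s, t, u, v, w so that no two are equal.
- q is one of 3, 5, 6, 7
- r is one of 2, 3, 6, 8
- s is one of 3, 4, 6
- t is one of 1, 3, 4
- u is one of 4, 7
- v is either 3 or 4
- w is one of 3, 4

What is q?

v and w share exactly the 2 values {3, 4}; by pigeonhole those values go to them, so strike 3, 4 from q, r, s, t, u.
That leaves s = 6. Remove 6 from q, r.
t's domain is down to {1}, so t = 1.
u has just one choice, so u = 7. So q can't be 7.
So q = 5.

5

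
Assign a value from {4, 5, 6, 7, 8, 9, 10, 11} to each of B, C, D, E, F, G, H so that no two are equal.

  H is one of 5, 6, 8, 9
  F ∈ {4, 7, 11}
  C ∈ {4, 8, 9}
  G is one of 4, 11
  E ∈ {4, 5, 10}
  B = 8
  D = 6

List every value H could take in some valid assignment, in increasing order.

B has just one choice, so B = 8. So C, H can't be 8.
D has just one choice, so D = 6. So H can't be 6.
No further eliminations apply; H can still be any of 5, 9.

5, 9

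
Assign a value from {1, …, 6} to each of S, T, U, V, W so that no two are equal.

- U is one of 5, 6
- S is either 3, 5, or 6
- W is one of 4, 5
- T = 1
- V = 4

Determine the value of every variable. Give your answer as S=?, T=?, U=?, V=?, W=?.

T's domain is down to {1}, so T = 1.
V's domain is down to {4}, so V = 4. Eliminate 4 elsewhere: W.
W must be 5 (only option left). Eliminate 5 elsewhere: S, U.
That leaves U = 6. Remove 6 from S.
That leaves S = 3.

S=3, T=1, U=6, V=4, W=5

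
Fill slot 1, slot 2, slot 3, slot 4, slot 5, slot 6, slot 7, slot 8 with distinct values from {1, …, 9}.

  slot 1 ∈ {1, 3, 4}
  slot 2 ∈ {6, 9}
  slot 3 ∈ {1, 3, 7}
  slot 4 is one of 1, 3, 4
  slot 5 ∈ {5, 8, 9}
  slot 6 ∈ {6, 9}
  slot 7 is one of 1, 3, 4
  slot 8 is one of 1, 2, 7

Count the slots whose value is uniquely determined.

slot 2 and slot 6 between them cover only {6, 9} — a naked pair. Remove those values from slot 5.
The 3 variables slot 1, slot 4, slot 7 are confined to {1, 3, 4}, which locks those values in; drop them from slot 3, slot 8.
slot 3 must be 7 (only option left). Remove 7 from slot 8.
slot 8's domain is down to {2}, so slot 8 = 2.
Determined: slot 3=7, slot 8=2. The other slots each still have more than one consistent value. That makes 2.

2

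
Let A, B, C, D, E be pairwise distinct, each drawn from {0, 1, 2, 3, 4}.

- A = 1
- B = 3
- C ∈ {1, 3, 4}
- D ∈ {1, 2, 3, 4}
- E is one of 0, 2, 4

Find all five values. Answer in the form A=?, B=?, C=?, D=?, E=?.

A has just one choice, so A = 1. Eliminate 1 elsewhere: C, D.
B's domain is down to {3}, so B = 3. So C, D can't be 3.
That leaves C = 4. Remove 4 from D, E.
That leaves D = 2. Remove 2 from E.
That leaves E = 0.

A=1, B=3, C=4, D=2, E=0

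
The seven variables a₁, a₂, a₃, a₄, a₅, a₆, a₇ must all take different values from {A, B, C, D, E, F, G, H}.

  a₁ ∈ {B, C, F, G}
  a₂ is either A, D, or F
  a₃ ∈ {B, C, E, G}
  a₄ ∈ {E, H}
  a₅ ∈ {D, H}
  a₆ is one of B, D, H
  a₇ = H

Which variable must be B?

a₇ must be H (only option left). Strike H from a₄, a₅, a₆.
a₄'s domain is down to {E}, so a₄ = E. So a₃ can't be E.
a₅ has just one choice, so a₅ = D. Eliminate D elsewhere: a₂, a₆.
So B goes to a₆.

a₆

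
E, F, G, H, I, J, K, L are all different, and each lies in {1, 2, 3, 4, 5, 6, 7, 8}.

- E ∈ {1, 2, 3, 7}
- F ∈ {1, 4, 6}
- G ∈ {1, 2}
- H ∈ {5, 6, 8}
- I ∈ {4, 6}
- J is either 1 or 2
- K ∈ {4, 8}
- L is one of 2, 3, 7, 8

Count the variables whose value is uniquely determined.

The 8 variables together cover exactly {1, 2, 3, 4, 5, 6, 7, 8} — 8 values for 8 variables — and 5 appears only in H's list, so H = 5.
The 2 variables G and J are confined to {1, 2}, which locks those values in; drop them from E, F, L.
F and I share exactly the 2 values {4, 6}; by pigeonhole those values go to them, so strike 4, 6 from K.
K must be 8 (only option left). Remove 8 from L.
Determined: H=5, K=8. The other variables each still have more than one consistent value. That makes 2.

2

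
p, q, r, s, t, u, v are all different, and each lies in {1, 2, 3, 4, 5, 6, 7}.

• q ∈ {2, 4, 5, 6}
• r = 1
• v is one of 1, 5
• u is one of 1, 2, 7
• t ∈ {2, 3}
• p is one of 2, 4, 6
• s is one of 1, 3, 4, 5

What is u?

r's domain is down to {1}, so r = 1. Remove 1 from s, u, v.
v must be 5 (only option left). Eliminate 5 elsewhere: q, s.
Among the 5 still-open variables, 7 fits only u (and all 5 values in {2, 3, 4, 6, 7} must be used), so u = 7.

7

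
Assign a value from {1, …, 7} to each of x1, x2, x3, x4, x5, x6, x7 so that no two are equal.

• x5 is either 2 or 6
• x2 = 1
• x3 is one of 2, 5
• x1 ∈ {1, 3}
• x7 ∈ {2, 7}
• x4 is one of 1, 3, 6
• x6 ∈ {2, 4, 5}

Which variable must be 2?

x2 has just one choice, so x2 = 1. Strike 1 from x1, x4.
x1 must be 3 (only option left). Strike 3 from x4.
x4 must be 6 (only option left). Remove 6 from x5.
So 2 goes to x5.

x5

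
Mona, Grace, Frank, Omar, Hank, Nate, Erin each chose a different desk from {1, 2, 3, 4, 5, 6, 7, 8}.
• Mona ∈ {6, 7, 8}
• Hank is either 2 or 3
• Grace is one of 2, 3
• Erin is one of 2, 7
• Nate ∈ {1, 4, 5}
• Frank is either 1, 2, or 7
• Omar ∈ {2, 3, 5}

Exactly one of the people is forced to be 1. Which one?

The 2 variables Grace and Hank are confined to {2, 3}, which locks those values in; drop them from Frank, Omar, Erin.
That leaves Omar = 5. Strike 5 from Nate.
That leaves Erin = 7. Eliminate 7 elsewhere: Mona, Frank.
So 1 goes to Frank.

Frank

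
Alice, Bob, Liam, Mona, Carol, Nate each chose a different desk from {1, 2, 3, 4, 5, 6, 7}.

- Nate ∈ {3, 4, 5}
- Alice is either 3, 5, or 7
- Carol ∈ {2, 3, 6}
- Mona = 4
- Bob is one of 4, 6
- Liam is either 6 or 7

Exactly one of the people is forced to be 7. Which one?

Liam

Mona's domain is down to {4}, so Mona = 4. Remove 4 from Bob, Nate.
That leaves Bob = 6. Strike 6 from Liam, Carol.
So 7 goes to Liam.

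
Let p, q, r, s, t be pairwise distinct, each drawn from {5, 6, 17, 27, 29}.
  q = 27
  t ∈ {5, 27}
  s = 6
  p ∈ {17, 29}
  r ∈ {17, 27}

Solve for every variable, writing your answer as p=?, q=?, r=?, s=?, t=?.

p=29, q=27, r=17, s=6, t=5

q must be 27 (only option left). Strike 27 from r, t.
That leaves r = 17. Remove 17 from p.
s must be 6 (only option left).
t must be 5 (only option left).
That leaves p = 29.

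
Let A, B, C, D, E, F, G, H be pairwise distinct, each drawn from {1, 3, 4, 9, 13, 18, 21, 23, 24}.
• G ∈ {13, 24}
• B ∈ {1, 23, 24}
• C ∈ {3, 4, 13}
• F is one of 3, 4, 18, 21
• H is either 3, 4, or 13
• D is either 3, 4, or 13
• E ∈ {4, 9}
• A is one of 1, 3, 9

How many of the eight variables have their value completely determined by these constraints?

4

C, D, H share exactly the 3 values {3, 4, 13}; by pigeonhole those values go to them, so strike 3, 4, 13 from A, E, F, G.
That leaves E = 9. Eliminate 9 elsewhere: A.
G's domain is down to {24}, so G = 24. Eliminate 24 elsewhere: B.
A's domain is down to {1}, so A = 1. So B can't be 1.
B must be 23 (only option left).
Determined: A=1, B=23, E=9, G=24. The other variables each still have more than one consistent value. That makes 4.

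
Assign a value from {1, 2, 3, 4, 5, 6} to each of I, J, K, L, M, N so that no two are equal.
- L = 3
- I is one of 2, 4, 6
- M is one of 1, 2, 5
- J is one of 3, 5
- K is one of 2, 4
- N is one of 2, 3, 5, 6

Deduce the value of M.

L has just one choice, so L = 3. Eliminate 3 elsewhere: J, N.
J must be 5 (only option left). So M, N can't be 5.
The 4 still-open variables draw from only 4 values {1, 2, 4, 6}, so each is used; only M can be 1, hence M = 1.

1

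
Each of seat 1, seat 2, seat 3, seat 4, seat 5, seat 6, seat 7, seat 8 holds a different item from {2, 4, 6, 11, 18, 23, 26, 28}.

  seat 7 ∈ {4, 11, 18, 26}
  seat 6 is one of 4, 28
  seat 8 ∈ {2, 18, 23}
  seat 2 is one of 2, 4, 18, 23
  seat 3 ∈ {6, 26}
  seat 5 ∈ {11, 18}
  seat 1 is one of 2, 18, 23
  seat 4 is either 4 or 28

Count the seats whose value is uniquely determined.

3

The 8 variables draw from only 8 values {2, 4, 6, 11, 18, 23, 26, 28}, so each is used; only seat 3 can be 6, hence seat 3 = 6.
The 7 still-open variables draw from only 7 values {2, 4, 11, 18, 23, 26, 28}, so each is used; only seat 7 can be 26, hence seat 7 = 26.
Among the 6 still-open variables, 11 fits only seat 5 (and all 6 values in {2, 4, 11, 18, 23, 28} must be used), so seat 5 = 11.
seat 4 and seat 6 between them cover only {4, 28} — a naked pair. Remove those values from seat 2.
Determined: seat 3=6, seat 5=11, seat 7=26. The other seats each still have more than one consistent value. That makes 3.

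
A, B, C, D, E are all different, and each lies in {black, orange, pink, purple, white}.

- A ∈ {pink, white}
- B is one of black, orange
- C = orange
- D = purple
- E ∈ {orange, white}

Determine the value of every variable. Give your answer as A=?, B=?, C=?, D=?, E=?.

A=pink, B=black, C=orange, D=purple, E=white

C has just one choice, so C = orange. Strike orange from B, E.
D's domain is down to {purple}, so D = purple.
That leaves E = white. Remove white from A.
That leaves A = pink.
B must be black (only option left).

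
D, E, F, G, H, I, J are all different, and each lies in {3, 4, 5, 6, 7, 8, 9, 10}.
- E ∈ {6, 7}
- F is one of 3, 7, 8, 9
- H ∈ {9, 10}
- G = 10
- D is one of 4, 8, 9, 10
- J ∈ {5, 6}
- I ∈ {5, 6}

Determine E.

7

G must be 10 (only option left). So D, H can't be 10.
That leaves H = 9. So D, F can't be 9.
I and J share exactly the 2 values {5, 6}; by pigeonhole those values go to them, so strike 5, 6 from E.
So E = 7.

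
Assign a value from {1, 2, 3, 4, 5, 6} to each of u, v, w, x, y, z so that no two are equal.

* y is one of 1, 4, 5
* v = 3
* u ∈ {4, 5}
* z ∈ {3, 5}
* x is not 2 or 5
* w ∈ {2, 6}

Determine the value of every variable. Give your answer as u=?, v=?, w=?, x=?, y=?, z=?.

v must be 3 (only option left). Eliminate 3 elsewhere: x, z.
z has just one choice, so z = 5. Remove 5 from u, y.
u has just one choice, so u = 4. Remove 4 from x, y.
y's domain is down to {1}, so y = 1. Strike 1 from x.
x's domain is down to {6}, so x = 6. So w can't be 6.
That leaves w = 2.

u=4, v=3, w=2, x=6, y=1, z=5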